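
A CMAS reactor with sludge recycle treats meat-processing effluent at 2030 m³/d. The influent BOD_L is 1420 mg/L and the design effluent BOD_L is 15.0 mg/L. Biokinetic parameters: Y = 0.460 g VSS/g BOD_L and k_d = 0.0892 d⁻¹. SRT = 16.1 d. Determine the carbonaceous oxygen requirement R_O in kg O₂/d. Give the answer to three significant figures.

Correct the yield for decay: Y_obs = Y/(1 + k_d θ_c) = 0.460 / (1 + 0.0892 × 16.1) = 0.460 / 2.436 = 0.1888.
Q·(S₀ − S) = 2030 × (1420 − 15.0) × 10⁻³ = 2852 kg/d removed.
Net sludge production P_X = 0.1888 × 2852 = 538.6 kg VSS/d.
R_O = Q·ΔS − 1.42 P_X = 2852 − 764.8 = 2087 kg O₂/d.

R_O ≈ 2090 kg O₂/d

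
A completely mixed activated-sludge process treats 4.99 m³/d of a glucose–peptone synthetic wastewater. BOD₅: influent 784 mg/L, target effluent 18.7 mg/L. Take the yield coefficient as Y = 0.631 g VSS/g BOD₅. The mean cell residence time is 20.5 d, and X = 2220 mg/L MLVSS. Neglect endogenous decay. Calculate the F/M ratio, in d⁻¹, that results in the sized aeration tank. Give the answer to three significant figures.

Biomass mass balance (decay neglected): V·X = Y·Q·(S₀ − S)·θ_c, so V = 0.631 × 4.99 × (784 − 18.7) × 20.5 / 2220 = 22.25 m³.
F/M = Q·S₀ / (V·X) = 4.99 × 784 / (22.25 × 2220) = 0.07920 g BOD₅·(g VSS·d)⁻¹.

F/M ≈ 0.0792 d⁻¹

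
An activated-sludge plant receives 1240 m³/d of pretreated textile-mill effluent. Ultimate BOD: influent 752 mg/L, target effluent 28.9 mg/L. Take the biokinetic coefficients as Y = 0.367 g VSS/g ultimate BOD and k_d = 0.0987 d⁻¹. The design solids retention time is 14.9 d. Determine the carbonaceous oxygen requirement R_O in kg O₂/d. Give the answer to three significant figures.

The observed yield is Y_obs = Y/(1 + k_d·θ_c) = 0.367 / (1 + 0.0987 × 14.9) = 0.367 / 2.471 = 0.1485 g VSS per g ultimate BOD removed.
ΔS = 752 − 28.9 = 723.1 mg/L, so the substrate removal rate is 1240 × 723.1/1000 = 896.6 kg ultimate BOD/d.
Biomass synthesised: P_X = Y_obs × 896.6 = 133.2 kg VSS/d.
Carbonaceous O₂ demand = substrate oxidised − cell-mass equivalent = 896.6 − 1.42 × 133.2 = 707.5 kg O₂/d.

R_O ≈ 708 kg O₂/d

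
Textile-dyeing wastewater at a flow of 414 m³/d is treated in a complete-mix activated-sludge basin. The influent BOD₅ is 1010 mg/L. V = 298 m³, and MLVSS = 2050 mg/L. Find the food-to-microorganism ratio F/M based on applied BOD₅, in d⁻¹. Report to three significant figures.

F/M = applied load / biomass = Q·S₀/(V·X) = 414 × 1010 / (298.0 × 2050) = 0.6845 d⁻¹.

F/M ≈ 0.684 d⁻¹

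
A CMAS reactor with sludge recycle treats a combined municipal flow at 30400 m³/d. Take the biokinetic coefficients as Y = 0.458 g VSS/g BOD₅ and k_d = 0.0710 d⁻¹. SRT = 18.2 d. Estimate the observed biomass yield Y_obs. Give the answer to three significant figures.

Correct the yield for decay: Y_obs = Y/(1 + k_d θ_c) = 0.458 / (1 + 0.0710 × 18.2) = 0.458 / 2.292 = 0.1998.

Y_obs ≈ 0.200 g VSS/g BOD₅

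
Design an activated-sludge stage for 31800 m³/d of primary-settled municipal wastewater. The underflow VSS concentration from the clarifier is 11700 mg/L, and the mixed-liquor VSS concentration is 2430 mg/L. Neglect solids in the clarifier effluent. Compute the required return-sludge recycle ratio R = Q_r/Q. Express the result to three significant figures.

Solids balance on the clarifier gives (1+R)X = R·X_r, so R = X/(X_r − X) = 2430 / (11700 − 2430) = 0.2621.

R ≈ 0.262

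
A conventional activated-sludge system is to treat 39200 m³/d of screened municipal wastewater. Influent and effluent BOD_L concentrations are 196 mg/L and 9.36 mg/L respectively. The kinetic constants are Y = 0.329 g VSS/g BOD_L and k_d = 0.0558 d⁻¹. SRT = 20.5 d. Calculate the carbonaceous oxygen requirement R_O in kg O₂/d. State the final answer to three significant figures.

R_O ≈ 5720 kg O₂/d

Observed yield with endogenous decay: Y_obs = Y / (1 + k_d·θ_c) = 0.329 / (1 + 0.0558 × 20.5) = 0.329 / 2.144 = 0.1535 g VSS/g BOD_L.
Mass of BOD_L removed per day: Q(S₀ − S) = 39200 × 186.6 g/m³ = 7316 kg/d.
P_X = Y_obs·Q·(S₀ − S) = 0.1535 × 7316 = 1123 kg VSS/d.
Carbonaceous O₂ demand = substrate oxidised − cell-mass equivalent = 7316 − 1.42 × 1123 = 5722 kg O₂/d.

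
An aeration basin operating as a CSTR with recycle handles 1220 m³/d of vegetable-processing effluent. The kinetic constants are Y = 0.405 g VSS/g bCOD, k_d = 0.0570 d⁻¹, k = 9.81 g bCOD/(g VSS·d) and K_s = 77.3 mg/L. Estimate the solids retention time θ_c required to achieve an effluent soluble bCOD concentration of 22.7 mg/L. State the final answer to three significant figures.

From 1/θ_c = Y·k·S/(K_s + S) − k_d: Y·k·S/(K_s+S) = 0.405 × 9.81 × 22.7 / (77.3 + 22.7) = 0.9019 d⁻¹.
θ_c = 1/(μ − k_d) = 1/(0.9019 − 0.0570) = 1/0.8449 = 1.184 d.

θ_c ≈ 1.18 d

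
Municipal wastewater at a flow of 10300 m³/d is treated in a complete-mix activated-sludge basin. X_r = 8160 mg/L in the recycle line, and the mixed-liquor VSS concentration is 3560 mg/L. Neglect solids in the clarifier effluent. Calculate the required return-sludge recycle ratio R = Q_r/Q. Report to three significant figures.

R ≈ 0.774

Mass balance around the secondary clarifier (neglecting effluent solids): R = X / (X_r − X) = 3560 / (8160 − 3560) = 0.7739.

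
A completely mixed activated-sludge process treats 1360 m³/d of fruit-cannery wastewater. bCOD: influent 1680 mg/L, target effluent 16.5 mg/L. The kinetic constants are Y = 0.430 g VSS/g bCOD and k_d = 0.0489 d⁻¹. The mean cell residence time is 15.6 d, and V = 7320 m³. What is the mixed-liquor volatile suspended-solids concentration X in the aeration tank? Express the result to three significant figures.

Solving the biomass balance for X: X = Y Q (S₀−S) θ_c / [V (1+k_d θ_c)] = 0.430 × 1360 × (1680 − 16.5) × 15.6 / [7320 × (1 + 0.0489 × 15.6)] = 1176 mg/L.

X ≈ 1180 mg/L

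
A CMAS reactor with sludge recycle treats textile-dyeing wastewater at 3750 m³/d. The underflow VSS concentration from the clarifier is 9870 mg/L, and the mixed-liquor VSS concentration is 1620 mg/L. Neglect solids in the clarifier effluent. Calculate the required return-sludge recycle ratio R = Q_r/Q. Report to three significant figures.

R ≈ 0.196

Mass balance around the secondary clarifier (neglecting effluent solids): R = X / (X_r − X) = 1620 / (9870 − 1620) = 0.1964.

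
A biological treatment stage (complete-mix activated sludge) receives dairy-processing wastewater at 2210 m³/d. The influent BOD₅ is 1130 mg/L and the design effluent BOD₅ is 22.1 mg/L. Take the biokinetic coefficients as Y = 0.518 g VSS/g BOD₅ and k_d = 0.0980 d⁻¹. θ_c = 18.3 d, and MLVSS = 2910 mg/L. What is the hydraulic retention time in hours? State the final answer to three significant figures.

τ ≈ 31.0 h

Rearranging the biomass balance for a CMAS with decay, V = Y·Q·ΔS·θ_c / [X·(1+k_d θ_c)] = 0.518 × 2210 × (1130 − 22.1) × 18.3 / [2910 × (1 + 0.0980 × 18.3)] = 2.32×10^7 / 8129 = 2855 m³.
Hydraulic retention time τ = V/Q = 2855 / 2210 = 1.292 d = 31.01 h.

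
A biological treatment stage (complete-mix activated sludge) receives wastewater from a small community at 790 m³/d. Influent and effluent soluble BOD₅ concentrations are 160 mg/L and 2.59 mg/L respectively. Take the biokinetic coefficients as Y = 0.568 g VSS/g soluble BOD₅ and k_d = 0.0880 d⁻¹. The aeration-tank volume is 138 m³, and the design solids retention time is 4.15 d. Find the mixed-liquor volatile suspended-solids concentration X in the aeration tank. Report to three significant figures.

X = Y·Q·ΔS·θ_c / [V·(1 + k_d θ_c)] = 0.568 × 790 × (160 − 2.59) × 4.15 / [138 × (1 + 0.0880 × 4.15)] = 1556 mg/L.

X ≈ 1560 mg/L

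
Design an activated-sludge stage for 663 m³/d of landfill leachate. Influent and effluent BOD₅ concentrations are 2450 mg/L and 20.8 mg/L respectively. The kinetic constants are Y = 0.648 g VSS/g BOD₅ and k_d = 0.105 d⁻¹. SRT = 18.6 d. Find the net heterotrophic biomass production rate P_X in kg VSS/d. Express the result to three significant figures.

The observed yield is Y_obs = Y/(1 + k_d·θ_c) = 0.648 / (1 + 0.105 × 18.6) = 0.648 / 2.953 = 0.2194 g VSS per g BOD₅ removed.
Q·(S₀ − S) = 663 × (2450 − 20.8) × 10⁻³ = 1611 kg/d removed.
So the net sludge growth is P_X = 0.2194 × 1611 = 353.4 kg VSS/d.

P_X ≈ 353 kg VSS/d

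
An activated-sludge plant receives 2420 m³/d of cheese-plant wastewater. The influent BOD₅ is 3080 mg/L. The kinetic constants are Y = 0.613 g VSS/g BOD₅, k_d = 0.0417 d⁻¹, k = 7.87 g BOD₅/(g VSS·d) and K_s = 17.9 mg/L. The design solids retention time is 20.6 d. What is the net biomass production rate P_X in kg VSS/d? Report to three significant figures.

P_X ≈ 2460 kg VSS/d

Effluent substrate depends only on kinetics and SRT: S = K_s(1 + k_d θ_c) / [θ_c(Yk − k_d) − 1] = 17.9 × (1 + 0.0417 × 20.6) / [20.6 × (0.613 × 7.87 − 0.0417) − 1] = 33.28 / 97.52 = 0.3412 mg/L.
Observed yield with endogenous decay: Y_obs = Y / (1 + k_d·θ_c) = 0.613 / (1 + 0.0417 × 20.6) = 0.613 / 1.859 = 0.3297 g VSS/g BOD₅.
Mass of BOD₅ removed per day: Q(S₀ − S) = 2420 × 3080 g/m³ = 7453 kg/d.
Biomass produced: P_X = Y_obs·Q·ΔS = 0.3297 × 7453 ≈ 2458 kg VSS/d.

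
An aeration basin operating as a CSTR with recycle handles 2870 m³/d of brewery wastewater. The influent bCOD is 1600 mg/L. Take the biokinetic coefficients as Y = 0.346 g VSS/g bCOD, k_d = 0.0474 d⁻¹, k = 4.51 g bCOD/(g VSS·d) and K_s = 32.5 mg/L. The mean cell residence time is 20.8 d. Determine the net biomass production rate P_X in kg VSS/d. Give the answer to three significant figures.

P_X ≈ 799 kg VSS/d

From the Monod/SRT balance for a CMAS, S = K_s·(1+k_d θ_c)/[θ_c·(Y k − k_d) − 1] = 32.5 × (1 + 0.0474 × 20.8) / [20.8 × (0.346 × 4.51 − 0.0474) − 1] = 64.54 / 30.47 = 2.118 mg/L.
Observed yield with endogenous decay: Y_obs = Y / (1 + k_d·θ_c) = 0.346 / (1 + 0.0474 × 20.8) = 0.346 / 1.986 = 0.1742 g VSS/g bCOD.
ΔS = 1600 − 2.12 = 1598 mg/L, so the substrate removal rate is 2870 × 1598/1000 = 4586 kg bCOD/d.
So the net sludge growth is P_X = 0.1742 × 4586 = 799.0 kg VSS/d.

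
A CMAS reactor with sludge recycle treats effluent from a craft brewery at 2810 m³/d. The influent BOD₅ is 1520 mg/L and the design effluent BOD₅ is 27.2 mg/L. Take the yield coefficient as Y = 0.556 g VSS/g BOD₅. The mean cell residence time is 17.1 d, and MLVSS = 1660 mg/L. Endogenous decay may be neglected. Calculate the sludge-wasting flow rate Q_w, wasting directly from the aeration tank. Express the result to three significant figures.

Biomass mass balance (decay neglected): V·X = Y·Q·(S₀ − S)·θ_c, so V = 0.556 × 2810 × (1520 − 27.2) × 17.1 / 1660 = 24025 m³.
For wasting at MLVSS concentration, Q_w = V/θ_c = 24025/17.1 = 1405 m³/d.

Q_w ≈ 1400 m³/d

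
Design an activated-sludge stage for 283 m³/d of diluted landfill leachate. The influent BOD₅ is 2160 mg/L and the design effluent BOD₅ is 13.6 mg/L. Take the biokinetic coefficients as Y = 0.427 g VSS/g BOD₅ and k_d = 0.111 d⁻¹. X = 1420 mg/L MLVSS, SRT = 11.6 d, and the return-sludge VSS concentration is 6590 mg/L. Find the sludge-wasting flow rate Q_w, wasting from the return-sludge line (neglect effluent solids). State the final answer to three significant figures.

Steady-state biomass mass balance: V·X·(1 + k_d·θ_c) = Y·Q·(S₀ − S)·θ_c, so V = 0.427 × 283 × (2160 − 13.6) × 11.6 / [1420 × (1 + 0.111 × 11.6)] = 3.01×10^6 / 3248 = 926.2 m³.
θ_c = V·X/(Q_w·X_r) when wasting from the recycle, so Q_w = V·X/(θ_c·X_r) = 926.2 × 1420 / (11.6 × 6590) = 17.21 m³/d.

Q_w ≈ 17.2 m³/d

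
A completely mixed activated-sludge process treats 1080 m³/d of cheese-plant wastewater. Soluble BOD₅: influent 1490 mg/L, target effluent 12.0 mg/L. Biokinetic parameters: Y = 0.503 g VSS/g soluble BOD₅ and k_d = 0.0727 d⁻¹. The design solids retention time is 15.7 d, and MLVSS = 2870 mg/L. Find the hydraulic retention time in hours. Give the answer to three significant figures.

From the SRT design equation V = Y Q (S₀−S) θ_c / [X (1 + k_d θ_c)] = 0.503 × 1080 × (1490 − 12.0) × 15.7 / [2870 × (1 + 0.0727 × 15.7)] = 1.26×10^7 / 6146 = 2051 m³.
Hydraulic retention time τ = V/Q = 2051 / 1080 = 1.899 d = 45.58 h.

τ ≈ 45.6 h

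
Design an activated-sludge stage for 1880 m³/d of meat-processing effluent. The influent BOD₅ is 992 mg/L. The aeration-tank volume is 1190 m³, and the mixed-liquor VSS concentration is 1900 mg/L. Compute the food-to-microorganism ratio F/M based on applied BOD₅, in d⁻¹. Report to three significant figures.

F/M ≈ 0.825 d⁻¹

F/M = Q·S₀ / (V·X) = 1880 × 992 / (1190 × 1900) = 0.8248 g BOD₅·(g VSS·d)⁻¹.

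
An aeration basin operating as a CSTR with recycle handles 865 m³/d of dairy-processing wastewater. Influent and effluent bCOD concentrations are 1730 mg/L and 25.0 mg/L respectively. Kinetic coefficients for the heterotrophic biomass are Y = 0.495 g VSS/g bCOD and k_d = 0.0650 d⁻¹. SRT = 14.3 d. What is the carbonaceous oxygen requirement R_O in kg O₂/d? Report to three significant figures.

Correct the yield for decay: Y_obs = Y/(1 + k_d θ_c) = 0.495 / (1 + 0.0650 × 14.3) = 0.495 / 1.929 = 0.2565.
Substrate removed = Q·(S₀ − S) = 865 m³/d × (1730 − 25.0) g/m³ = 1.47×10^6 g/d = 1475 kg/d.
Biomass synthesised: P_X = Y_obs × 1475 = 378.4 kg VSS/d.
Carbonaceous O₂ demand = substrate oxidised − cell-mass equivalent = 1475 − 1.42 × 378.4 = 937.6 kg O₂/d.

R_O ≈ 938 kg O₂/d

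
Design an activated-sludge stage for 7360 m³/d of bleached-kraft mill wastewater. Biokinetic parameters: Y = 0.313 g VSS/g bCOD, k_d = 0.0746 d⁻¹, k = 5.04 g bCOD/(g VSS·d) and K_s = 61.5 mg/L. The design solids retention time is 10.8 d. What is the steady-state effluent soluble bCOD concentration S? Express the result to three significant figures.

For a completely mixed reactor with recycle the Lawrence–McCarty relation gives S = K_s·(1 + k_d·θ_c) / [θ_c·(Y·k − k_d) − 1] = 61.5 × (1 + 0.0746 × 10.8) / [10.8 × (0.313 × 5.04 − 0.0746) − 1] = 111.0 / 15.23 = 7.291 mg/L.

S ≈ 7.29 mg/L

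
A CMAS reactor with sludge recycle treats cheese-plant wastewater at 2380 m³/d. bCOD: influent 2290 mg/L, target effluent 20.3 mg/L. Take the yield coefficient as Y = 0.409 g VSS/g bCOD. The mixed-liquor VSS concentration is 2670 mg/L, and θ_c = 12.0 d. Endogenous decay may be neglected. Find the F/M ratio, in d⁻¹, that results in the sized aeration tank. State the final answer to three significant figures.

With k_d = 0 the design equation reduces to V = Y Q (S₀−S) θ_c / X = 0.409 × 2380 × (2290 − 20.3) × 12.0 / 2670 = 9930 m³.
Food-to-microorganism ratio F/M = Q S₀ / (V X) = 2380 × 2290 / (9930 × 2670) = 0.2056 d⁻¹.

F/M ≈ 0.206 d⁻¹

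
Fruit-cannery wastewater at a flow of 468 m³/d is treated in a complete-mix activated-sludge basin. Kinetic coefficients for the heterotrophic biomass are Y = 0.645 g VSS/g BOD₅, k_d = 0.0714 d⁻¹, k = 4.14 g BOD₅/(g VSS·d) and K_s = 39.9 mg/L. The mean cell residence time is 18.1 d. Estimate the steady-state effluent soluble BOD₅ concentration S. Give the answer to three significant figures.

S ≈ 1.99 mg/L

From the Monod/SRT balance for a CMAS, S = K_s·(1+k_d θ_c)/[θ_c·(Y k − k_d) − 1] = 39.9 × (1 + 0.0714 × 18.1) / [18.1 × (0.645 × 4.14 − 0.0714) − 1] = 91.46 / 46.04 = 1.987 mg/L.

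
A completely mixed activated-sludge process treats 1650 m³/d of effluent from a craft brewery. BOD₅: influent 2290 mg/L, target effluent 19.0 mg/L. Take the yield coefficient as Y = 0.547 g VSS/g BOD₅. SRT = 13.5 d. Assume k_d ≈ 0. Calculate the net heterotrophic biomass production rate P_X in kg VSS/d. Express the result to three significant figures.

With endogenous decay neglected, the observed yield equals the true yield: Y_obs = Y = 0.547 g VSS/g BOD₅.
Substrate removed = Q·(S₀ − S) = 1650 m³/d × (2290 − 19.0) g/m³ = 3.75×10^6 g/d = 3747 kg/d.
Net biomass production P_X = Y_obs × Q·(S₀ − S) = 0.5470 × 3747 = 2050 kg VSS/d.

P_X ≈ 2050 kg VSS/d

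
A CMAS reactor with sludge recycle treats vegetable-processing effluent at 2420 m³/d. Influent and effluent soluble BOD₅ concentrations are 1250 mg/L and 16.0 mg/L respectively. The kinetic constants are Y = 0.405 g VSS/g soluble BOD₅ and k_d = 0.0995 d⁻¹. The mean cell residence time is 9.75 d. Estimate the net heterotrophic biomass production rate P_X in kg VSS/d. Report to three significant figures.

P_X ≈ 614 kg VSS/d

Y_obs = Y / (1 + k_d θ_c) = 0.405 / (1 + 0.0995 × 9.75) = 0.405 / 1.970 = 0.2056.
Q·(S₀ − S) = 2420 × (1250 − 16.0) × 10⁻³ = 2986 kg/d removed.
Net biomass production P_X = Y_obs × Q·(S₀ − S) = 0.2056 × 2986 = 613.9 kg VSS/d.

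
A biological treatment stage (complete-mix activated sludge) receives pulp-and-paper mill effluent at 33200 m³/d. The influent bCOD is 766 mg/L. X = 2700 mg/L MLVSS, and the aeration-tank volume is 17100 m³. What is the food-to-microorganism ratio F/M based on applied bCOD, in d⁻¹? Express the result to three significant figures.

F/M ≈ 0.551 d⁻¹

F/M = Q·S₀ / (V·X) = 33200 × 766 / (17100 × 2700) = 0.5508 g bCOD·(g VSS·d)⁻¹.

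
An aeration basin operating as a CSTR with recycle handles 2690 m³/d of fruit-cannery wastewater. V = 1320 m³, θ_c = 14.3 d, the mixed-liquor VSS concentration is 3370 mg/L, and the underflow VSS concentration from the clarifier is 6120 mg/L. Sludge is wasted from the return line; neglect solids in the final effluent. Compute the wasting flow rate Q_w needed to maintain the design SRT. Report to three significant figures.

Q_w = (V·X)/(θ_c X_r) = 1320 × 3370 / (14.3 × 6120) = 50.83 m³/d.

Q_w ≈ 50.8 m³/d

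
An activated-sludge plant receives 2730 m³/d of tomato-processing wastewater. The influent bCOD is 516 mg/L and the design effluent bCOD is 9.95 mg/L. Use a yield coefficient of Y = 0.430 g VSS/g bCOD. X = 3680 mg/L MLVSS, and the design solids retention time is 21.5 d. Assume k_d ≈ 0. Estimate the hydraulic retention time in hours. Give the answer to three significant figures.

τ ≈ 30.5 h

With k_d = 0 the design equation reduces to V = Y Q (S₀−S) θ_c / X = 0.430 × 2730 × (516 − 9.95) × 21.5 / 3680 = 3471 m³.
Hydraulic retention time τ = V/Q = 3471 / 2730 = 1.271 d = 30.51 h.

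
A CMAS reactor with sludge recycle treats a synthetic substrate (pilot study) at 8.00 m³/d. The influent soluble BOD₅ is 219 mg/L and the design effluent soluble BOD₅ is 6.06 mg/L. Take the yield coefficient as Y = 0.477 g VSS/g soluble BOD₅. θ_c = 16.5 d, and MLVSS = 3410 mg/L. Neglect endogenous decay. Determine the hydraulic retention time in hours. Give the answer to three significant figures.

τ ≈ 11.8 h

Biomass mass balance (decay neglected): V·X = Y·Q·(S₀ − S)·θ_c, so V = 0.477 × 8.00 × (219 − 6.06) × 16.5 / 3410 = 3.932 m³.
HRT = V/Q = 3.932 m³ / 8.00 m³·d⁻¹ = 0.4915 d × 24 = 11.80 h.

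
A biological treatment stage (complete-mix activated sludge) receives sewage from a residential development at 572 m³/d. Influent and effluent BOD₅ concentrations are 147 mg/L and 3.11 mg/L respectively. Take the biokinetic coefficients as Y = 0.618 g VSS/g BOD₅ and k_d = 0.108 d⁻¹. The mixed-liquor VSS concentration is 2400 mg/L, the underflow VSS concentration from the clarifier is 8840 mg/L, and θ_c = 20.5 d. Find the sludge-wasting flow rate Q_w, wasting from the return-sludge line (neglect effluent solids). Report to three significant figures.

Steady-state biomass mass balance: V·X·(1 + k_d·θ_c) = Y·Q·(S₀ − S)·θ_c, so V = 0.618 × 572 × (147 − 3.11) × 20.5 / [2400 × (1 + 0.108 × 20.5)] = 1.04×10^6 / 7714 = 135.2 m³.
Q_w = (V·X)/(θ_c X_r) = 135.2 × 2400 / (20.5 × 8840) = 1.790 m³/d.

Q_w ≈ 1.79 m³/d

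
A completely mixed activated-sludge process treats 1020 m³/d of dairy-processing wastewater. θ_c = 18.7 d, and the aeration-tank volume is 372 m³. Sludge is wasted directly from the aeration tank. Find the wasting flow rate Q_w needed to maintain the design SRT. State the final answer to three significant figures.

Q_w ≈ 19.9 m³/d

With mixed-liquor wasting, θ_c = V/Q_w, so Q_w = V/θ_c = 372.0/18.7 = 19.89 m³/d.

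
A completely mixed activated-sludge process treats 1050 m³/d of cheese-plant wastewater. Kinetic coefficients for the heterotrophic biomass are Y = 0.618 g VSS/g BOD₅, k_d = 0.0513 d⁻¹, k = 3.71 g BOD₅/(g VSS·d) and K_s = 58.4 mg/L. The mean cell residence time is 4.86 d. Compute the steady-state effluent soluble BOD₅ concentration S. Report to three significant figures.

Effluent substrate depends only on kinetics and SRT: S = K_s(1 + k_d θ_c) / [θ_c(Yk − k_d) − 1] = 58.4 × (1 + 0.0513 × 4.86) / [4.86 × (0.618 × 3.71 − 0.0513) − 1] = 72.96 / 9.894 = 7.374 mg/L.

S ≈ 7.37 mg/L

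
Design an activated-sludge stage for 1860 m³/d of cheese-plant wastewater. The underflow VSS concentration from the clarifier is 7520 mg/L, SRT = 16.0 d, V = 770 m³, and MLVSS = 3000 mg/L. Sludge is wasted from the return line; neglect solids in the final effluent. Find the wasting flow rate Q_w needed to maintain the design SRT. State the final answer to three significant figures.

Q_w ≈ 19.2 m³/d

Q_w = (V·X)/(θ_c X_r) = 770.0 × 3000 / (16.0 × 7520) = 19.20 m³/d.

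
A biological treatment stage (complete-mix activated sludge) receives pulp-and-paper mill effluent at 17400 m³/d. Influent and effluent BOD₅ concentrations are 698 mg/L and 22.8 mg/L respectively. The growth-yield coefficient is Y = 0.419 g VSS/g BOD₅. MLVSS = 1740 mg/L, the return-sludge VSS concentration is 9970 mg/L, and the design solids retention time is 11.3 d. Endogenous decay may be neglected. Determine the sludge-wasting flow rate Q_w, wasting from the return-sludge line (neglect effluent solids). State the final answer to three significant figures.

Q_w ≈ 494 m³/d

With k_d = 0 the design equation reduces to V = Y Q (S₀−S) θ_c / X = 0.419 × 17400 × (698 − 22.8) × 11.3 / 1740 = 31969 m³.
Q_w = (V·X)/(θ_c X_r) = 31969 × 1740 / (11.3 × 9970) = 493.7 m³/d.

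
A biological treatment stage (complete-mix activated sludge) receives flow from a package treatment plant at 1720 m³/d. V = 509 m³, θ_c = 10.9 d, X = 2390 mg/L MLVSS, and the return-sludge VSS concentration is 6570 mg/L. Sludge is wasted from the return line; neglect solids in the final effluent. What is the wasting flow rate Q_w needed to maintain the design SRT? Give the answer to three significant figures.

Wasting from the return line (neglecting effluent solids): Q_w = V·X / (θ_c·X_r) = 509.0 × 2390 / (10.9 × 6570) = 16.99 m³/d.

Q_w ≈ 17.0 m³/d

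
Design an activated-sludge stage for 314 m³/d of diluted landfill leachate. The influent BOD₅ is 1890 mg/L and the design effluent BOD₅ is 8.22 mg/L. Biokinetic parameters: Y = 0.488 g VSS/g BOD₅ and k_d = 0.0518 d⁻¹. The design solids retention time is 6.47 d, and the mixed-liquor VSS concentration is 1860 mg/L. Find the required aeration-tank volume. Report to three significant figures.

V ≈ 751 m³

Rearranging the biomass balance for a CMAS with decay, V = Y·Q·ΔS·θ_c / [X·(1+k_d θ_c)] = 0.488 × 314 × (1890 − 8.22) × 6.47 / [1860 × (1 + 0.0518 × 6.47)] = 1.87×10^6 / 2483 = 751.2 m³.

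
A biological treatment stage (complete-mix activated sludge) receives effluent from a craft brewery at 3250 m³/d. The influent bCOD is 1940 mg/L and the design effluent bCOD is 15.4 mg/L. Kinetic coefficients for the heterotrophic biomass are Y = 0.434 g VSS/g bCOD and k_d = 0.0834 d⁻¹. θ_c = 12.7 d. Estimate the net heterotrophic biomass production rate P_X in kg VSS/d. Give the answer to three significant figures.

Correct the yield for decay: Y_obs = Y/(1 + k_d θ_c) = 0.434 / (1 + 0.0834 × 12.7) = 0.434 / 2.059 = 0.2108.
Mass of bCOD removed per day: Q(S₀ − S) = 3250 × 1925 g/m³ = 6255 kg/d.
Biomass produced: P_X = Y_obs·Q·ΔS = 0.2108 × 6255 ≈ 1318 kg VSS/d.

P_X ≈ 1320 kg VSS/d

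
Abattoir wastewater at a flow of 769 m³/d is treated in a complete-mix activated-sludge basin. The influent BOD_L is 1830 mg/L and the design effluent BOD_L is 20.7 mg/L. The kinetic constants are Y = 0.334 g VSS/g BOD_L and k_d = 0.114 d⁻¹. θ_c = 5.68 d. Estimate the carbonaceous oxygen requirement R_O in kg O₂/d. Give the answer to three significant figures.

R_O ≈ 991 kg O₂/d

Correct the yield for decay: Y_obs = Y/(1 + k_d θ_c) = 0.334 / (1 + 0.114 × 5.68) = 0.334 / 1.648 = 0.2027.
Mass of BOD_L removed per day: Q(S₀ − S) = 769 × 1809 g/m³ = 1391 kg/d.
Biomass synthesised: P_X = Y_obs × 1391 = 282.1 kg VSS/d.
Carbonaceous O₂ demand = substrate oxidised − cell-mass equivalent = 1391 − 1.42 × 282.1 = 990.8 kg O₂/d.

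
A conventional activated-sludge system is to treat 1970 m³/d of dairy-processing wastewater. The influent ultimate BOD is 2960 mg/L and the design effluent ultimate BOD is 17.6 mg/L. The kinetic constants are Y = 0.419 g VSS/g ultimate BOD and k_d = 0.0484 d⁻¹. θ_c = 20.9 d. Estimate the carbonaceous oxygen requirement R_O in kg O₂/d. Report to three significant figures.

R_O ≈ 4080 kg O₂/d

Observed yield with endogenous decay: Y_obs = Y / (1 + k_d·θ_c) = 0.419 / (1 + 0.0484 × 20.9) = 0.419 / 2.012 = 0.2083 g VSS/g ultimate BOD.
Mass of ultimate BOD removed per day: Q(S₀ − S) = 1970 × 2942 g/m³ = 5797 kg/d.
P_X = Y_obs·Q·(S₀ − S) = 0.2083 × 5797 = 1207 kg VSS/d.
R_O = Q·(S₀ − S) − 1.42·P_X = 5797 − 1.42 × 1207 = 4082 kg O₂/d.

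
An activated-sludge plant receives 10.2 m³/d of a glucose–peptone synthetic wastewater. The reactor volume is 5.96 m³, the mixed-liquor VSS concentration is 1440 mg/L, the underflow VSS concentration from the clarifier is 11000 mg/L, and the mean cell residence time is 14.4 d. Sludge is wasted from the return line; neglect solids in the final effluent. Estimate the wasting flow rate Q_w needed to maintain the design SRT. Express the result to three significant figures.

θ_c = V·X/(Q_w·X_r) when wasting from the recycle, so Q_w = V·X/(θ_c·X_r) = 5.960 × 1440 / (14.4 × 11000) = 0.05418 m³/d.

Q_w ≈ 0.0542 m³/d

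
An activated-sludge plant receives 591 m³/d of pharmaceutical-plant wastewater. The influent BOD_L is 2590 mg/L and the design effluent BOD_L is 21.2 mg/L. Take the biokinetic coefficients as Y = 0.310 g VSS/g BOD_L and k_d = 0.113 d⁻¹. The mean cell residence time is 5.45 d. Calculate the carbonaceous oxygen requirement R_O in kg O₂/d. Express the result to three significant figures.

R_O ≈ 1100 kg O₂/d

Observed yield with endogenous decay: Y_obs = Y / (1 + k_d·θ_c) = 0.310 / (1 + 0.113 × 5.45) = 0.310 / 1.616 = 0.1918 g VSS/g BOD_L.
ΔS = 2590 − 21.2 = 2569 mg/L, so the substrate removal rate is 591 × 2569/1000 = 1518 kg BOD_L/d.
Biomass synthesised: P_X = Y_obs × 1518 = 291.3 kg VSS/d.
R_O = Q·ΔS − 1.42 P_X = 1518 − 413.6 = 1105 kg O₂/d.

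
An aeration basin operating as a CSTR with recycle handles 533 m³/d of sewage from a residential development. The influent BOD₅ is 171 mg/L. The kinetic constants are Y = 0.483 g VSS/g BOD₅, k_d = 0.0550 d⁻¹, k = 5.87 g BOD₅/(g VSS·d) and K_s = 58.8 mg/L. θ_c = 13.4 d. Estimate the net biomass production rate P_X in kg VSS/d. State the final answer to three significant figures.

For a completely mixed reactor with recycle the Lawrence–McCarty relation gives S = K_s·(1 + k_d·θ_c) / [θ_c·(Y·k − k_d) − 1] = 58.8 × (1 + 0.0550 × 13.4) / [13.4 × (0.483 × 5.87 − 0.0550) − 1] = 102.1 / 36.25 = 2.817 mg/L.
Observed yield with endogenous decay: Y_obs = Y / (1 + k_d·θ_c) = 0.483 / (1 + 0.0550 × 13.4) = 0.483 / 1.737 = 0.2781 g VSS/g BOD₅.
Q·(S₀ − S) = 533 × (171 − 2.82) × 10⁻³ = 89.64 kg/d removed.
Biomass produced: P_X = Y_obs·Q·ΔS = 0.2781 × 89.64 ≈ 24.93 kg VSS/d.

P_X ≈ 24.9 kg VSS/d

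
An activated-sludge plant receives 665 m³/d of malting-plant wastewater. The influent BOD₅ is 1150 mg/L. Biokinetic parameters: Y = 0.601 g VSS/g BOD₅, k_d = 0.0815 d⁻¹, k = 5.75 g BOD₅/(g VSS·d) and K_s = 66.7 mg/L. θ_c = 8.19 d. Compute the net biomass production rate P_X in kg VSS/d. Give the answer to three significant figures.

P_X ≈ 275 kg VSS/d

Effluent substrate depends only on kinetics and SRT: S = K_s(1 + k_d θ_c) / [θ_c(Yk − k_d) − 1] = 66.7 × (1 + 0.0815 × 8.19) / [8.19 × (0.601 × 5.75 − 0.0815) − 1] = 111.2 / 26.64 = 4.176 mg/L.
The observed yield is Y_obs = Y/(1 + k_d·θ_c) = 0.601 / (1 + 0.0815 × 8.19) = 0.601 / 1.667 = 0.3604 g VSS per g BOD₅ removed.
Substrate removed = Q·(S₀ − S) = 665 m³/d × (1150 − 4.18) g/m³ = 7.62×10^5 g/d = 762.0 kg/d.
Net biomass production P_X = Y_obs × Q·(S₀ − S) = 0.3604 × 762.0 = 274.6 kg VSS/d.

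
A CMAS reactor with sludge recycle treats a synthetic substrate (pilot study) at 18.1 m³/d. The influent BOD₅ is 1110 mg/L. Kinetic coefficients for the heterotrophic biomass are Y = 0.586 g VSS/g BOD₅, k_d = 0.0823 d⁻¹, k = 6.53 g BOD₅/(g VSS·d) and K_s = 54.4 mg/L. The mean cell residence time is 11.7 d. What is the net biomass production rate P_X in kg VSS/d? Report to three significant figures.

Effluent substrate depends only on kinetics and SRT: S = K_s(1 + k_d θ_c) / [θ_c(Yk − k_d) − 1] = 54.4 × (1 + 0.0823 × 11.7) / [11.7 × (0.586 × 6.53 − 0.0823) − 1] = 106.8 / 42.81 = 2.494 mg/L.
Observed yield with endogenous decay: Y_obs = Y / (1 + k_d·θ_c) = 0.586 / (1 + 0.0823 × 11.7) = 0.586 / 1.963 = 0.2985 g VSS/g BOD₅.
Mass of BOD₅ removed per day: Q(S₀ − S) = 18.1 × 1108 g/m³ = 20.05 kg/d.
Net biomass production P_X = Y_obs × Q·(S₀ − S) = 0.2985 × 20.05 = 5.984 kg VSS/d.

P_X ≈ 5.98 kg VSS/d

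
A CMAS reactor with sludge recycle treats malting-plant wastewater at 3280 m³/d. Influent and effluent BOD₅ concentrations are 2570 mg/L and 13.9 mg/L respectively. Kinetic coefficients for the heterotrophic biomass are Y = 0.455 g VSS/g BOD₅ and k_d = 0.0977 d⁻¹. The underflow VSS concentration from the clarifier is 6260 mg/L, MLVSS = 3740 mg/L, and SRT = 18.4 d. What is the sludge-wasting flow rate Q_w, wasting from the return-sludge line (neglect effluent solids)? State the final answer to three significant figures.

From the SRT design equation V = Y Q (S₀−S) θ_c / [X (1 + k_d θ_c)] = 0.455 × 3280 × (2570 − 13.9) × 18.4 / [3740 × (1 + 0.0977 × 18.4)] = 7.02×10^7 / 10463 = 6708 m³.
Wasting from the return line (neglecting effluent solids): Q_w = V·X / (θ_c·X_r) = 6708 × 3740 / (18.4 × 6260) = 217.8 m³/d.

Q_w ≈ 218 m³/d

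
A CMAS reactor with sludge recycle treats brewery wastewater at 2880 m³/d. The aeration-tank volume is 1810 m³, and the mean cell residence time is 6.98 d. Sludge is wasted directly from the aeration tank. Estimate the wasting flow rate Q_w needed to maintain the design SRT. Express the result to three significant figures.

Q_w ≈ 259 m³/d

With mixed-liquor wasting, θ_c = V/Q_w, so Q_w = V/θ_c = 1810/6.98 = 259.3 m³/d.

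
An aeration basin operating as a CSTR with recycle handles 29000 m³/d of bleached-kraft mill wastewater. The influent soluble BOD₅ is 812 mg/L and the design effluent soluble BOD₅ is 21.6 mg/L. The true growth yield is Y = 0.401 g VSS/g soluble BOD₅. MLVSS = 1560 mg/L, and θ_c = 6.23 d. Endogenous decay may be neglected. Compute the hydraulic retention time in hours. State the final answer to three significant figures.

τ ≈ 30.4 h

Biomass mass balance (decay neglected): V·X = Y·Q·(S₀ − S)·θ_c, so V = 0.401 × 29000 × (812 − 21.6) × 6.23 / 1560 = 36707 m³.
HRT = V/Q = 36707 m³ / 29000 m³·d⁻¹ = 1.266 d × 24 = 30.38 h.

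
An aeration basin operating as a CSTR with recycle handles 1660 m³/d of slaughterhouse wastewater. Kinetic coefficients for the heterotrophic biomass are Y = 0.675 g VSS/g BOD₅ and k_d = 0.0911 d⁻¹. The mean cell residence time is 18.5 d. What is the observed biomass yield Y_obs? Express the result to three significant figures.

Y_obs ≈ 0.251 g VSS/g BOD₅

Y_obs = Y / (1 + k_d θ_c) = 0.675 / (1 + 0.0911 × 18.5) = 0.675 / 2.685 = 0.2514.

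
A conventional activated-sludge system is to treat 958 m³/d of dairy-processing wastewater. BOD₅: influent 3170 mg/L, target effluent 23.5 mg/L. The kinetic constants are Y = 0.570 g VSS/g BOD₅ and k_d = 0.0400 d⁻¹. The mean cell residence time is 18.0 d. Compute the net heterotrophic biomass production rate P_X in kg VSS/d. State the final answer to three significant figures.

Y_obs = Y / (1 + k_d θ_c) = 0.570 / (1 + 0.0400 × 18.0) = 0.570 / 1.720 = 0.3314.
ΔS = 3170 − 23.5 = 3146 mg/L, so the substrate removal rate is 958 × 3146/1000 = 3014 kg BOD₅/d.
So the net sludge growth is P_X = 0.3314 × 3014 = 998.9 kg VSS/d.

P_X ≈ 999 kg VSS/d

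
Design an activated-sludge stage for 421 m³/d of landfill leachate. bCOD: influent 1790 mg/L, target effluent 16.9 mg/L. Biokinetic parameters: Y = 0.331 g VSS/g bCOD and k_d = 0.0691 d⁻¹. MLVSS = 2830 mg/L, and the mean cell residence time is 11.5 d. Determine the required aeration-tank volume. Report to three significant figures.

Steady-state biomass mass balance: V·X·(1 + k_d·θ_c) = Y·Q·(S₀ − S)·θ_c, so V = 0.331 × 421 × (1790 − 16.9) × 11.5 / [2830 × (1 + 0.0691 × 11.5)] = 2.84×10^6 / 5079 = 559.5 m³.

V ≈ 559 m³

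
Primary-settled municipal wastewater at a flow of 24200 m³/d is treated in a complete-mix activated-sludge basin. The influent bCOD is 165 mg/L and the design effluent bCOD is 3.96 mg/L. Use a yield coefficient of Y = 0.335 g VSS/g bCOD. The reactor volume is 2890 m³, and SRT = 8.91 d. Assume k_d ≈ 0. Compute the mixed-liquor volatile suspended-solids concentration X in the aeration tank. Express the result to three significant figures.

X ≈ 4030 mg/L

From V·X = Y·Q·(S₀ − S)·θ_c (decay neglected): X = 0.335 × 24200 × (165 − 3.96) × 8.91 / 2890 = 4025 mg/L.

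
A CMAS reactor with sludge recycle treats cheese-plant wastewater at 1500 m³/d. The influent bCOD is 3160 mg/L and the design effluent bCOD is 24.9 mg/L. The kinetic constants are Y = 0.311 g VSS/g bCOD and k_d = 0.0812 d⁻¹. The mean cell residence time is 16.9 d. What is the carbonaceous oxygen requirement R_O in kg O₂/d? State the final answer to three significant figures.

Observed yield with endogenous decay: Y_obs = Y / (1 + k_d·θ_c) = 0.311 / (1 + 0.0812 × 16.9) = 0.311 / 2.372 = 0.1311 g VSS/g bCOD.
Substrate removed = Q·(S₀ − S) = 1500 m³/d × (3160 − 24.9) g/m³ = 4.7×10^6 g/d = 4703 kg/d.
P_X = Y_obs·Q·(S₀ − S) = 0.1311 × 4703 = 616.5 kg VSS/d.
Carbonaceous O₂ demand = substrate oxidised − cell-mass equivalent = 4703 − 1.42 × 616.5 = 3827 kg O₂/d.

R_O ≈ 3830 kg O₂/d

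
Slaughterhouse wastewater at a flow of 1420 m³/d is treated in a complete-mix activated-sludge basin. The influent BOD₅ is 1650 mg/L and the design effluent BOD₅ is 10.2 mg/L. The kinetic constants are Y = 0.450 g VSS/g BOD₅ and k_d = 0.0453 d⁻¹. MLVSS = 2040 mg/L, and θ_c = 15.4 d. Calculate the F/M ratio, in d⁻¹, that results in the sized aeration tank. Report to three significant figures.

F/M ≈ 0.246 d⁻¹

Rearranging the biomass balance for a CMAS with decay, V = Y·Q·ΔS·θ_c / [X·(1+k_d θ_c)] = 0.450 × 1420 × (1650 − 10.2) × 15.4 / [2040 × (1 + 0.0453 × 15.4)] = 1.61×10^7 / 3463 = 4660 m³.
F/M = applied load / biomass = Q·S₀/(V·X) = 1420 × 1650 / (4660 × 2040) = 0.2465 d⁻¹.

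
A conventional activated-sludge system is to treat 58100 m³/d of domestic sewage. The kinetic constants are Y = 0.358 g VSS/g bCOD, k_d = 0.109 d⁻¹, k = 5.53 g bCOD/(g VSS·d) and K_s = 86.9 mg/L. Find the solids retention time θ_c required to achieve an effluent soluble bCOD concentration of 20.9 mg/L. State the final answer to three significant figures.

At the target effluent, Y k S/(K_s+S) = 0.358×5.53×20.9/107.8 = 0.3838 d⁻¹.
θ_c = 1/(μ − k_d) = 1/(0.3838 − 0.109) = 1/0.2748 = 3.639 d.

θ_c ≈ 3.64 d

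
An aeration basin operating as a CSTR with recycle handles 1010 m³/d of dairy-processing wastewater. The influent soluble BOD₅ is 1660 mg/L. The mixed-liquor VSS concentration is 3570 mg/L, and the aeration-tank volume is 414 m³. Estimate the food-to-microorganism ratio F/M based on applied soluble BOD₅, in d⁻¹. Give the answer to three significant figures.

F/M = Q·S₀ / (V·X) = 1010 × 1660 / (414.0 × 3570) = 1.134 g soluble BOD₅·(g VSS·d)⁻¹.

F/M ≈ 1.13 d⁻¹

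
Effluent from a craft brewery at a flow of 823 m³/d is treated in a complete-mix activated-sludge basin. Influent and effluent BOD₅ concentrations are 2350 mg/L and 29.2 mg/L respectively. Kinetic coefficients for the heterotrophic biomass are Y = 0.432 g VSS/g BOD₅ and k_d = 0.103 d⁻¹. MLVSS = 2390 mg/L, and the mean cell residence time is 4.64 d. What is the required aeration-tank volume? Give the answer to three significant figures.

V ≈ 1080 m³

Steady-state biomass mass balance: V·X·(1 + k_d·θ_c) = Y·Q·(S₀ − S)·θ_c, so V = 0.432 × 823 × (2350 − 29.2) × 4.64 / [2390 × (1 + 0.103 × 4.64)] = 3.83×10^6 / 3532 = 1084 m³.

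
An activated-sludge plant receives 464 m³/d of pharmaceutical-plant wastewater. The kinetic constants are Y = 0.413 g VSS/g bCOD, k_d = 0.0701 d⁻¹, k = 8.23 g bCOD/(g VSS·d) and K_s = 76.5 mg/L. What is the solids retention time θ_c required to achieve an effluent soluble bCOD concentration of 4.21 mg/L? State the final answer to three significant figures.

At the target effluent, Y k S/(K_s+S) = 0.413×8.23×4.21/80.71 = 0.1773 d⁻¹.
θ_c = 1/(μ − k_d) = 1/(0.1773 − 0.0701) = 1/0.1072 = 9.329 d.

θ_c ≈ 9.33 d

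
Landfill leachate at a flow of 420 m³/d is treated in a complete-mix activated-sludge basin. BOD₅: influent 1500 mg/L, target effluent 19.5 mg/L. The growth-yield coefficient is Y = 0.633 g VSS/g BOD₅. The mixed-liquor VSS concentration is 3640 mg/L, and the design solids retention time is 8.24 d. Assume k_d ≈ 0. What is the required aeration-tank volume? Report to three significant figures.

V·X = Y·Q·ΔS·θ_c gives V = 0.633 × 420 × (1500 − 19.5) × 8.24 / 3640 = 891.0 m³.

V ≈ 891 m³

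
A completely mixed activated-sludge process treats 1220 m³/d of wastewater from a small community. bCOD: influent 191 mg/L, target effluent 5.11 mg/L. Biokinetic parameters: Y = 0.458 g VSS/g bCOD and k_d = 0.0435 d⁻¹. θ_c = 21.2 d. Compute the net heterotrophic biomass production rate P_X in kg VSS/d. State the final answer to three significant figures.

Y_obs = Y / (1 + k_d θ_c) = 0.458 / (1 + 0.0435 × 21.2) = 0.458 / 1.922 = 0.2383.
Mass of bCOD removed per day: Q(S₀ − S) = 1220 × 185.9 g/m³ = 226.8 kg/d.
Biomass produced: P_X = Y_obs·Q·ΔS = 0.2383 × 226.8 ≈ 54.04 kg VSS/d.

P_X ≈ 54.0 kg VSS/d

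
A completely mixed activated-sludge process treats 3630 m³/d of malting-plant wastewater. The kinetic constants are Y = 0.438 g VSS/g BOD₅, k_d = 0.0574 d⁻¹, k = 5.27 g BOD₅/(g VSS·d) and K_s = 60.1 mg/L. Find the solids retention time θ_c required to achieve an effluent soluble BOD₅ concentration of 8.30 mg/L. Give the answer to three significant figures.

Specific growth rate at S = 8.30 mg/L: μ = YkS/(K_s+S) = 0.438·5.27·8.30/(60.1+8.30) = 0.2801 d⁻¹.
Then 1/θ_c = μ − k_d = 0.2801 − 0.0574 = 0.2227 d⁻¹, giving θ_c = 4.490 d.

θ_c ≈ 4.49 d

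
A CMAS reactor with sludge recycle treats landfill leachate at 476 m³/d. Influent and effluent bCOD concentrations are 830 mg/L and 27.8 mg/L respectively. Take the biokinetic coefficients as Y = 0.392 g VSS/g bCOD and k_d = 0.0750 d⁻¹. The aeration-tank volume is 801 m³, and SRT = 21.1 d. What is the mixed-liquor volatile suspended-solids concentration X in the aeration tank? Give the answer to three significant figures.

X ≈ 1530 mg/L

Solving the biomass balance for X: X = Y Q (S₀−S) θ_c / [V (1+k_d θ_c)] = 0.392 × 476 × (830 − 27.8) × 21.1 / [801 × (1 + 0.0750 × 21.1)] = 1527 mg/L.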